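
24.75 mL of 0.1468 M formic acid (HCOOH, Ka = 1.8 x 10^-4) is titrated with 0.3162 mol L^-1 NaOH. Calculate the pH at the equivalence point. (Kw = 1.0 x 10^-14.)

8.37

n(HCOOH) = 0.1468 x 0.02475 = 0.003633 mol; V(NaOH) at equivalence = 0.003633/0.3162 = 0.01149 L.
At equivalence all the acid is converted to HCOO-; total volume = 0.02475 + 0.01149 = 0.03624 L, so [HCOO-] = 0.003633/0.03624 = 0.1003 M.
Kb = Kw/Ka = 1.0e-14 / 1.8 x 10^-4 = 5.56e-11.
[OH^-] = sqrt(Kb x [HCOO-]) = sqrt(5.56e-11 x 0.1003) = 2.36e-6 M.
pOH = 5.63, so pH = 14.00 - 5.63 = 8.37.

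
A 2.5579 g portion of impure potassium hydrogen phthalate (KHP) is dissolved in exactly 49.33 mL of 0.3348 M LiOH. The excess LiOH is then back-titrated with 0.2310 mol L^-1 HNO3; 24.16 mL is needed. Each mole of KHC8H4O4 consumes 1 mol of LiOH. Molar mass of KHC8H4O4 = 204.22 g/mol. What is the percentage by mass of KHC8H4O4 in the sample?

Total n(LiOH) added = 0.3348 x 0.04933 = 0.01652 mol.
n(HNO3) used = 0.2310 x 0.02416 = 0.005581 mol, which equals the excess n(LiOH).
So n(LiOH) consumed by the sample = 0.01652 - 0.005581 = 0.01093 mol.
n(KHC8H4O4) = 0.01093 / 1 = 0.01093 mol.
mass KHC8H4O4 = 0.01093 x 204.22 = 2.233 g, so %KHC8H4O4 = 2.233/2.5579 x 100 = 87.3%.

87.3%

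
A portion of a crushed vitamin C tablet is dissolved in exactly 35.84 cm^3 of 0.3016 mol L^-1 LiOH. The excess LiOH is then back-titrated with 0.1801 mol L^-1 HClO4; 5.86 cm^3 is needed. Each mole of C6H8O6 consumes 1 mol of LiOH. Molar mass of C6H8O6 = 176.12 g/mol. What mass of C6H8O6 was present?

Total n(LiOH) added = 0.3016 x 0.03584 = 0.01081 mol.
n(HClO4) used = 0.1801 x 0.005860 = 0.001055 mol, which equals the excess n(LiOH).
So n(LiOH) consumed by the sample = 0.01081 - 0.001055 = 0.009754 mol.
n(C6H8O6) = 0.009754 / 1 = 0.009754 mol.
mass = 0.009754 mol x 176.12 g/mol = 1.72 g.

1.72 g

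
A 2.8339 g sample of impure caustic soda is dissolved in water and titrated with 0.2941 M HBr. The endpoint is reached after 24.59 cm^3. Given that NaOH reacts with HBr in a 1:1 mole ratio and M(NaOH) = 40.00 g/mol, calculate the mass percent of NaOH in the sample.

10.2%

n(HBr) = 0.2941 x 0.02459 = 0.007232 mol.
n(NaOH) = 0.007232 / 1 = 0.007232 mol.
mass of NaOH = 0.007232 x 40.00 = 0.2893 g.
% purity = 0.2893 / 2.8339 x 100 = 10.2%.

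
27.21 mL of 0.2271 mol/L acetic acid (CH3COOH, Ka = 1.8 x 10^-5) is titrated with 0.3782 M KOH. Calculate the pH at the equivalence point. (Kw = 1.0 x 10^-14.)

8.95

n(CH3COOH) = 0.2271 x 0.02721 = 0.006179 mol; V(KOH) at equivalence = 0.006179/0.3782 = 0.01634 L.
At equivalence all the acid is converted to CH3COO-; total volume = 0.02721 + 0.01634 = 0.04355 L, so [CH3COO-] = 0.006179/0.04355 = 0.1419 M.
Kb = Kw/Ka = 1.0e-14 / 1.8 x 10^-5 = 5.56e-10.
[OH^-] = sqrt(Kb x [CH3COO-]) = sqrt(5.56e-10 x 0.1419) = 8.88e-6 M.
pOH = 5.05, so pH = 14.00 - 5.05 = 8.95.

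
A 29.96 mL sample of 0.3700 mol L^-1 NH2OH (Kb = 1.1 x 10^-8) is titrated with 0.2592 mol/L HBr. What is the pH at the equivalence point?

3.43

n(NH2OH) = 0.3700 x 0.02996 = 0.01109 mol; V(HBr) at equivalence = 0.01109/0.2592 = 0.04277 L.
At equivalence the base is fully converted to NH3OH+; total volume = 0.07273 L, so [NH3OH+] = 0.01109/0.07273 = 0.1524 M.
Ka(NH3OH+) = Kw/Kb = 1.0e-14 / 1.1 x 10^-8 = 9.09e-7.
[H^+] = sqrt(Ka x [NH3OH+]) = sqrt(9.09e-7 x 0.1524) = 0.000372 M.
pH = -log(0.000372) = 3.43.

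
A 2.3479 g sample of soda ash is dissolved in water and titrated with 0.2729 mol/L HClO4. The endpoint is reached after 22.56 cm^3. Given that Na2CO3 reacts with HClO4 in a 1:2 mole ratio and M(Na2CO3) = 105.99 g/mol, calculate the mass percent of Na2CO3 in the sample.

n(HClO4) = 0.2729 x 0.02256 = 0.006157 mol.
n(Na2CO3) = 0.006157 / 2 = 0.003078 mol.
mass of Na2CO3 = 0.003078 x 105.99 = 0.3263 g.
% purity = 0.3263 / 2.3479 x 100 = 13.9%.

13.9%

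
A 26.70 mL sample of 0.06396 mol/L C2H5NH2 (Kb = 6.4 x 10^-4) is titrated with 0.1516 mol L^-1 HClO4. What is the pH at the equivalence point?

6.08

n(C2H5NH2) = 0.06396 x 0.02670 = 0.001708 mol; V(HClO4) at equivalence = 0.001708/0.1516 = 0.01126 L.
At equivalence the base is fully converted to C2H5NH3+; total volume = 0.03796 L, so [C2H5NH3+] = 0.001708/0.03796 = 0.04498 M.
Ka(C2H5NH3+) = Kw/Kb = 1.0e-14 / 6.4 x 10^-4 = 1.56e-11.
[H^+] = sqrt(Ka x [C2H5NH3+]) = sqrt(1.56e-11 x 0.04498) = 8.38e-7 M.
pH = -log(8.38e-7) = 6.08.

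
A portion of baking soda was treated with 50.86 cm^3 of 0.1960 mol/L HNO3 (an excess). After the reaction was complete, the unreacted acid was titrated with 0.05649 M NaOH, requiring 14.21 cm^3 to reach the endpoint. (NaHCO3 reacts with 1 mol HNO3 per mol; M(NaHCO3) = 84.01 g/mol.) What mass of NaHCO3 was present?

Total n(HNO3) added = 0.1960 x 0.05086 = 0.009969 mol.
n(NaOH) used = 0.05649 x 0.01421 = 0.0008027 mol, which equals the excess n(HNO3).
So n(HNO3) consumed by the sample = 0.009969 - 0.0008027 = 0.009166 mol.
n(NaHCO3) = 0.009166 / 1 = 0.009166 mol.
mass = 0.009166 mol x 84.01 g/mol = 0.770 g.

0.770 g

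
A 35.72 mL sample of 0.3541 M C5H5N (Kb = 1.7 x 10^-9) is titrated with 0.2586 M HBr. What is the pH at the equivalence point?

n(C5H5N) = 0.3541 x 0.03572 = 0.01265 mol; V(HBr) at equivalence = 0.01265/0.2586 = 0.04891 L.
At equivalence the base is fully converted to C5H5NH+; total volume = 0.08463 L, so [C5H5NH+] = 0.01265/0.08463 = 0.1495 M.
Ka(C5H5NH+) = Kw/Kb = 1.0e-14 / 1.7 x 10^-9 = 5.88e-6.
[H^+] = sqrt(Ka x [C5H5NH+]) = sqrt(5.88e-6 x 0.1495) = 0.000938 M.
pH = -log(0.000938) = 3.03.

3.03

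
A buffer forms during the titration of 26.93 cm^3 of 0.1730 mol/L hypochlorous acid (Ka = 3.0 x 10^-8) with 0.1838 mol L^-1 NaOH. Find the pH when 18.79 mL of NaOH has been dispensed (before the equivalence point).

Initial n(HClO) = 0.1730 x 0.02693 = 0.004659 mol.
n(NaOH) added = 0.1838 x 0.01879 = 0.003454 mol, converting that many moles of HClO to ClO-.
Remaining n(HClO) = 0.001205 mol; n(ClO-) = 0.003454 mol.
By Henderson-Hasselbalch, pH = pKa + log([A^-]/[HA]) = 7.52 + log(0.003454/0.001205) = 7.52 + (+0.46) = 7.98.

7.98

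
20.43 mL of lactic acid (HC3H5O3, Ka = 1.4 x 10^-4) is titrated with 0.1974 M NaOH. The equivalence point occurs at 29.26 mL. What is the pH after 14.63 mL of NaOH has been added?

3.85

14.63 mL is exactly half the equivalence volume (29.26/2), i.e. the half-equivalence point.
There, n(HA) = n(A^-), so pH = pKa = -log(1.4 x 10^-4) = 3.85.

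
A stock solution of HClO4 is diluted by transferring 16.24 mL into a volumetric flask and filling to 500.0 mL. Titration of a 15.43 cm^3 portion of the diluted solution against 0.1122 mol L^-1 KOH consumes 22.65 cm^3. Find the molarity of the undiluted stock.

n(KOH) = 0.1122 x 0.02265 = 0.002541 mol.
n(HClO4) in the aliquot = 0.002541 mol.
[diluted HClO4] = 0.002541 / 0.01543 = 0.1647 M.
Dilution factor = 500.0/16.24 = 30.79, so [stock] = 0.1647 x 30.79 = 5.07 M.

5.07 M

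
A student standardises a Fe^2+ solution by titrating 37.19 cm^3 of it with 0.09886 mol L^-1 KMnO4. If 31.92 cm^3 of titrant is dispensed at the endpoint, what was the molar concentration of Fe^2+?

n(KMnO4) = 0.09886 x 0.03192 = 0.003156 mol.
From the balanced equation, 1 mol KMnO4 reacts with 5 mol Fe^2+, so n(Fe^2+) = 0.003156 x 5/1 = 0.01578 mol.
[Fe^2+] = 0.01578 / 0.03719 L = 0.424 M.

0.424 M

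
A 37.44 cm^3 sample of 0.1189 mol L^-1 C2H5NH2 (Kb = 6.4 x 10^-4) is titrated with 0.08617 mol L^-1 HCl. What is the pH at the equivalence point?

n(C2H5NH2) = 0.1189 x 0.03744 = 0.004452 mol; V(HCl) at equivalence = 0.004452/0.08617 = 0.05166 L.
At equivalence the base is fully converted to C2H5NH3+; total volume = 0.08910 L, so [C2H5NH3+] = 0.004452/0.08910 = 0.04996 M.
Ka(C2H5NH3+) = Kw/Kb = 1.0e-14 / 6.4 x 10^-4 = 1.56e-11.
[H^+] = sqrt(Ka x [C2H5NH3+]) = sqrt(1.56e-11 x 0.04996) = 8.84e-7 M.
pH = -log(8.84e-7) = 6.05.

6.05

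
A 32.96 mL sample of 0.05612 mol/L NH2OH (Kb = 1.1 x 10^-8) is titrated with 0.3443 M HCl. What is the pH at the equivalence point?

n(NH2OH) = 0.05612 x 0.03296 = 0.001850 mol; V(HCl) at equivalence = 0.001850/0.3443 = 0.005372 L.
At equivalence the base is fully converted to NH3OH+; total volume = 0.03833 L, so [NH3OH+] = 0.001850/0.03833 = 0.04825 M.
Ka(NH3OH+) = Kw/Kb = 1.0e-14 / 1.1 x 10^-8 = 9.09e-7.
[H^+] = sqrt(Ka x [NH3OH+]) = sqrt(9.09e-7 x 0.04825) = 0.000209 M.
pH = -log(0.000209) = 3.68.

3.68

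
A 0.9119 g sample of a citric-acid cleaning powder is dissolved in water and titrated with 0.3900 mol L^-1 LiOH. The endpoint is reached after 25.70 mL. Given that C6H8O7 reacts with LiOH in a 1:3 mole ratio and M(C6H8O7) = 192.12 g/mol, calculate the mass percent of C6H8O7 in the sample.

n(LiOH) = 0.3900 x 0.02570 = 0.01002 mol.
n(C6H8O7) = 0.01002 / 3 = 0.003341 mol.
mass of C6H8O7 = 0.003341 x 192.12 = 0.6419 g.
% purity = 0.6419 / 0.9119 x 100 = 70.4%.

70.4%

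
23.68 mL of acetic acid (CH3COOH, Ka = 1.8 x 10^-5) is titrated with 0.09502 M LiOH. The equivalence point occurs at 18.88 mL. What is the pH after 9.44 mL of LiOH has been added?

9.44 mL is exactly half the equivalence volume (18.88/2), i.e. the half-equivalence point.
There, n(HA) = n(A^-), so pH = pKa = -log(1.8 x 10^-5) = 4.74.

4.74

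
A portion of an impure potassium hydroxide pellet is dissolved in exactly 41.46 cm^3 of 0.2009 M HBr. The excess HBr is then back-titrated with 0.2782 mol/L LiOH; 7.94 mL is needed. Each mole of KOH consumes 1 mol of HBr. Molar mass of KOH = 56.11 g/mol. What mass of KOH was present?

0.343 g

Total n(HBr) added = 0.2009 x 0.04146 = 0.008329 mol.
n(LiOH) used = 0.2782 x 0.007940 = 0.002209 mol, which equals the excess n(HBr).
So n(HBr) consumed by the sample = 0.008329 - 0.002209 = 0.006120 mol.
n(KOH) = 0.006120 / 1 = 0.006120 mol.
mass = 0.006120 mol x 56.11 g/mol = 0.343 g.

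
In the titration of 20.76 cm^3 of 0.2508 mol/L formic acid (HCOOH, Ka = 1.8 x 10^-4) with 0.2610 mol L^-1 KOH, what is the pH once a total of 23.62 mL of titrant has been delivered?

12.33

n(acid) = 0.2508 x 0.02076 = 0.005207 mol; n(KOH) added = 0.2610 x 0.02362 = 0.006165 mol.
Base is in excess by 0.006165 - 0.005207 = 0.0009582 mol in a total volume of 0.04438 L.
[OH^-] = 0.0009582/0.04438 = 0.02159 M, so pOH = 1.67 and pH = 14.00 - 1.67 = 12.33.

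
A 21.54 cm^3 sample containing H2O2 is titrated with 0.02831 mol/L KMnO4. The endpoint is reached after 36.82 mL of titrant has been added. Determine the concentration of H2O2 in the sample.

0.121 M

n(KMnO4) = 0.02831 x 0.03682 = 0.001042 mol.
From the balanced equation, 2 mol KMnO4 reacts with 5 mol H2O2, so n(H2O2) = 0.001042 x 5/2 = 0.002606 mol.
[H2O2] = 0.002606 / 0.02154 L = 0.121 M.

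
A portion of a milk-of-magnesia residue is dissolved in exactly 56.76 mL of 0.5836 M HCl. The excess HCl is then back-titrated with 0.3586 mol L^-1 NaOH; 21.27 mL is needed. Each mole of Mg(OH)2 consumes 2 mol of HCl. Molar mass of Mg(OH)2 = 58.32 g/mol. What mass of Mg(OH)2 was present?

0.744 g

Total n(HCl) added = 0.5836 x 0.05676 = 0.03313 mol.
n(NaOH) used = 0.3586 x 0.02127 = 0.007627 mol, which equals the excess n(HCl).
So n(HCl) consumed by the sample = 0.03313 - 0.007627 = 0.02550 mol.
n(Mg(OH)2) = 0.02550 / 2 = 0.01275 mol.
mass = 0.01275 mol x 58.32 g/mol = 0.744 g.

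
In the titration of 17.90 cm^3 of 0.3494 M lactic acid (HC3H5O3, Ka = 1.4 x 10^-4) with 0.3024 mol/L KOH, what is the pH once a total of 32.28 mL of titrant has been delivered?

12.84

n(acid) = 0.3494 x 0.01790 = 0.006254 mol; n(KOH) added = 0.3024 x 0.03228 = 0.009761 mol.
Base is in excess by 0.009761 - 0.006254 = 0.003507 mol in a total volume of 0.05018 L.
[OH^-] = 0.003507/0.05018 = 0.06989 M, so pOH = 1.16 and pH = 14.00 - 1.16 = 12.84.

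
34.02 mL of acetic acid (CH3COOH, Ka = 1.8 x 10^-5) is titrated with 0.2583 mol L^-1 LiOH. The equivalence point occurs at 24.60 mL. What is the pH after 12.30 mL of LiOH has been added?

12.30 mL is exactly half the equivalence volume (24.60/2), i.e. the half-equivalence point.
There, n(HA) = n(A^-), so pH = pKa = -log(1.8 x 10^-5) = 4.74.

4.74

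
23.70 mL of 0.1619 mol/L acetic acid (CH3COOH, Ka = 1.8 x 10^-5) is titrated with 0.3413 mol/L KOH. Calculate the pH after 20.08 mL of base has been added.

n(acid) = 0.1619 x 0.02370 = 0.003837 mol; n(KOH) added = 0.3413 x 0.02008 = 0.006853 mol.
Base is in excess by 0.006853 - 0.003837 = 0.003016 mol in a total volume of 0.04378 L.
[OH^-] = 0.003016/0.04378 = 0.06890 M, so pOH = 1.16 and pH = 14.00 - 1.16 = 12.84.

12.84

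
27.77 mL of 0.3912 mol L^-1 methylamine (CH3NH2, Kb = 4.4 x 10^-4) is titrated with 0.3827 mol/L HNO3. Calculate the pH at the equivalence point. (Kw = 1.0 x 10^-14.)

n(CH3NH2) = 0.3912 x 0.02777 = 0.01086 mol; V(HNO3) at equivalence = 0.01086/0.3827 = 0.02839 L.
At equivalence the base is fully converted to CH3NH3+; total volume = 0.05616 L, so [CH3NH3+] = 0.01086/0.05616 = 0.1935 M.
Ka(CH3NH3+) = Kw/Kb = 1.0e-14 / 4.4 x 10^-4 = 2.27e-11.
[H^+] = sqrt(Ka x [CH3NH3+]) = sqrt(2.27e-11 x 0.1935) = 2.10e-6 M.
pH = -log(2.10e-6) = 5.68.

5.68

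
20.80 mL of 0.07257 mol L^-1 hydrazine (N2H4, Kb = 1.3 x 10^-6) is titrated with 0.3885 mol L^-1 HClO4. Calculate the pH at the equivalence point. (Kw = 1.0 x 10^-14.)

n(N2H4) = 0.07257 x 0.02080 = 0.001509 mol; V(HClO4) at equivalence = 0.001509/0.3885 = 0.003885 L.
At equivalence the base is fully converted to N2H5+; total volume = 0.02469 L, so [N2H5+] = 0.001509/0.02469 = 0.06115 M.
Ka(N2H5+) = Kw/Kb = 1.0e-14 / 1.3 x 10^-6 = 7.69e-9.
[H^+] = sqrt(Ka x [N2H5+]) = sqrt(7.69e-9 x 0.06115) = 2.17e-5 M.
pH = -log(2.17e-5) = 4.66.

4.66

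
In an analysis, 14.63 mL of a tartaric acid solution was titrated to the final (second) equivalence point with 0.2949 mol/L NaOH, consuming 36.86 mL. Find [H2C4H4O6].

n(NaOH) = 0.2949 x 0.03686 = 0.01087 mol.
At the final (second) equivalence point, 2 mol OH^- react per mol H2C4H4O6, so n(H2C4H4O6) = 0.01087 / 2 = 0.005435 mol.
[H2C4H4O6] = 0.005435 / 0.01463 L = 0.371 M.

0.371 M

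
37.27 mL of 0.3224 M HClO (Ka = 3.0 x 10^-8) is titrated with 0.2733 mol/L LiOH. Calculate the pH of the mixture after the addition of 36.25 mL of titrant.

8.19

Initial n(HClO) = 0.3224 x 0.03727 = 0.01202 mol.
n(LiOH) added = 0.2733 x 0.03625 = 0.009907 mol, converting that many moles of HClO to ClO-.
Remaining n(HClO) = 0.002109 mol; n(ClO-) = 0.009907 mol.
By Henderson-Hasselbalch, pH = pKa + log([A^-]/[HA]) = 7.52 + log(0.009907/0.002109) = 7.52 + (+0.67) = 8.19.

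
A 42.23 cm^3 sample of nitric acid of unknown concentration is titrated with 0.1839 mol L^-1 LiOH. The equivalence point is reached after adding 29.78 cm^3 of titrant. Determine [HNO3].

0.130 M

n(LiOH) delivered = 0.1839 x 0.02978 = 0.005477 mol.
For a 1:1 reaction, n(HNO3) = 0.005477 mol.
[HNO3] = 0.005477 mol / 0.04223 L = 0.130 M.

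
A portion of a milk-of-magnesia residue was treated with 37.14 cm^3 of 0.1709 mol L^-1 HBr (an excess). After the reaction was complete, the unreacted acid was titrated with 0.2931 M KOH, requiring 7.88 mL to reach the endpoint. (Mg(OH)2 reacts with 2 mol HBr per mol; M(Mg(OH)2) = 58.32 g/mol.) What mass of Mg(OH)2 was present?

0.118 g

Total n(HBr) added = 0.1709 x 0.03714 = 0.006347 mol.
n(KOH) used = 0.2931 x 0.007880 = 0.002310 mol, which equals the excess n(HBr).
So n(HBr) consumed by the sample = 0.006347 - 0.002310 = 0.004038 mol.
n(Mg(OH)2) = 0.004038 / 2 = 0.002019 mol.
mass = 0.002019 mol x 58.32 g/mol = 0.118 g.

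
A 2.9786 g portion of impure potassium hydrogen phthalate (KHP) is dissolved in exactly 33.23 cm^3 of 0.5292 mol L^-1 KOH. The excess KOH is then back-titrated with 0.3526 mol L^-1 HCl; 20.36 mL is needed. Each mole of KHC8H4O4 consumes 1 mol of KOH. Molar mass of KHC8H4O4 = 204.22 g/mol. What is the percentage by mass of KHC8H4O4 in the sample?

71.3%

Total n(KOH) added = 0.5292 x 0.03323 = 0.01759 mol.
n(HCl) used = 0.3526 x 0.02036 = 0.007179 mol, which equals the excess n(KOH).
So n(KOH) consumed by the sample = 0.01759 - 0.007179 = 0.01041 mol.
n(KHC8H4O4) = 0.01041 / 1 = 0.01041 mol.
mass KHC8H4O4 = 0.01041 x 204.22 = 2.125 g, so %KHC8H4O4 = 2.125/2.9786 x 100 = 71.3%.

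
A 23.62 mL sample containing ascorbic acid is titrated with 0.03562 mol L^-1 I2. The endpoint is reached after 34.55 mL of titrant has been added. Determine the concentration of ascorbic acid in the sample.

n(I2) = 0.03562 x 0.03455 = 0.001231 mol.
From the balanced equation, 1 mol I2 reacts with 1 mol ascorbic acid, so n(ascorbic acid) = 0.001231 x 1/1 = 0.001231 mol.
[ascorbic acid] = 0.001231 / 0.02362 L = 0.0521 M.

0.0521 M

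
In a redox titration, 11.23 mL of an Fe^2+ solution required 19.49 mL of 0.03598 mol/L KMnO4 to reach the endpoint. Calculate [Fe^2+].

0.312 M

n(KMnO4) = 0.03598 x 0.01949 = 0.0007013 mol.
From the balanced equation, 1 mol KMnO4 reacts with 5 mol Fe^2+, so n(Fe^2+) = 0.0007013 x 5/1 = 0.003506 mol.
[Fe^2+] = 0.003506 / 0.01123 L = 0.312 M.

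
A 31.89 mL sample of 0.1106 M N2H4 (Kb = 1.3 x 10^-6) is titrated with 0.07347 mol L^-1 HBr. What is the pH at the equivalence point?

4.73

n(N2H4) = 0.1106 x 0.03189 = 0.003527 mol; V(HBr) at equivalence = 0.003527/0.07347 = 0.04801 L.
At equivalence the base is fully converted to N2H5+; total volume = 0.07990 L, so [N2H5+] = 0.003527/0.07990 = 0.04415 M.
Ka(N2H5+) = Kw/Kb = 1.0e-14 / 1.3 x 10^-6 = 7.69e-9.
[H^+] = sqrt(Ka x [N2H5+]) = sqrt(7.69e-9 x 0.04415) = 1.84e-5 M.
pH = -log(1.84e-5) = 4.73.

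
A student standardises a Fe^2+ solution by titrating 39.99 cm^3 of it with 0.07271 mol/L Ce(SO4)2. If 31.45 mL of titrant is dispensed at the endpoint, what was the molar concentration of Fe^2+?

n(Ce(SO4)2) = 0.07271 x 0.03145 = 0.002287 mol.
From the balanced equation, 1 mol Ce(SO4)2 reacts with 1 mol Fe^2+, so n(Fe^2+) = 0.002287 x 1/1 = 0.002287 mol.
[Fe^2+] = 0.002287 / 0.03999 L = 0.0572 M.

0.0572 M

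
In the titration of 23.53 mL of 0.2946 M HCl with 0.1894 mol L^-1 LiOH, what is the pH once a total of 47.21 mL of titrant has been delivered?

12.45

n(acid) = 0.2946 x 0.02353 = 0.006932 mol; n(LiOH) added = 0.1894 x 0.04721 = 0.008942 mol.
Base is in excess by 0.008942 - 0.006932 = 0.002010 mol in a total volume of 0.07074 L.
[OH^-] = 0.002010/0.07074 = 0.02841 M, so pOH = 1.55 and pH = 14.00 - 1.55 = 12.45.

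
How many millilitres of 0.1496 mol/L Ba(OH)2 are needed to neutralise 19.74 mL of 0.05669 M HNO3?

3.74 mL

n(HNO3) = 0.05669 mol/L x 0.01974 L = 0.001119 mol.
The neutralisation is 2 HNO3 : 1 Ba(OH)2, so n(Ba(OH)2) = 0.001119 x 1/2 = 0.0005595 mol.
V(Ba(OH)2) = 0.0005595 / 0.1496 = 0.003740 L = 3.74 mL.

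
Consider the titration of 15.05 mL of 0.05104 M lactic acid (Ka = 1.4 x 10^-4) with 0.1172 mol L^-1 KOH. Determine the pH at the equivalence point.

n(HC3H5O3) = 0.05104 x 0.01505 = 0.0007682 mol; V(KOH) at equivalence = 0.0007682/0.1172 = 0.006554 L.
At equivalence all the acid is converted to C3H5O3-; total volume = 0.01505 + 0.006554 = 0.02160 L, so [C3H5O3-] = 0.0007682/0.02160 = 0.03556 M.
Kb = Kw/Ka = 1.0e-14 / 1.4 x 10^-4 = 7.14e-11.
[OH^-] = sqrt(Kb x [C3H5O3-]) = sqrt(7.14e-11 x 0.03556) = 1.59e-6 M.
pOH = 5.80, so pH = 14.00 - 5.80 = 8.20.

8.20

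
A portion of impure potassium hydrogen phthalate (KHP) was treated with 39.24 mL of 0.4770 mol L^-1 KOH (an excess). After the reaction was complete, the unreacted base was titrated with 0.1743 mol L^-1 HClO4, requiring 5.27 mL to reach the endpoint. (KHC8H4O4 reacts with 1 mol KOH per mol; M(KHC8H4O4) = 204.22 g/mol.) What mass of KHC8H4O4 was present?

3.63 g

Total n(KOH) added = 0.4770 x 0.03924 = 0.01872 mol.
n(HClO4) used = 0.1743 x 0.005270 = 0.0009186 mol, which equals the excess n(KOH).
So n(KOH) consumed by the sample = 0.01872 - 0.0009186 = 0.01780 mol.
n(KHC8H4O4) = 0.01780 / 1 = 0.01780 mol.
mass = 0.01780 mol x 204.22 g/mol = 3.63 g.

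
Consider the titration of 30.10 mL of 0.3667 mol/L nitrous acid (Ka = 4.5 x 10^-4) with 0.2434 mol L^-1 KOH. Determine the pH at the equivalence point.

8.26

n(HNO2) = 0.3667 x 0.03010 = 0.01104 mol; V(KOH) at equivalence = 0.01104/0.2434 = 0.04535 L.
At equivalence all the acid is converted to NO2-; total volume = 0.03010 + 0.04535 = 0.07545 L, so [NO2-] = 0.01104/0.07545 = 0.1463 M.
Kb = Kw/Ka = 1.0e-14 / 4.5 x 10^-4 = 2.22e-11.
[OH^-] = sqrt(Kb x [NO2-]) = sqrt(2.22e-11 x 0.1463) = 1.80e-6 M.
pOH = 5.74, so pH = 14.00 - 5.74 = 8.26.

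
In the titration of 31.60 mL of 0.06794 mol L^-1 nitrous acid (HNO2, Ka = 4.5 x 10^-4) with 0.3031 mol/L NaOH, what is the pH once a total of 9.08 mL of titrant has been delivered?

12.17

n(acid) = 0.06794 x 0.03160 = 0.002147 mol; n(NaOH) added = 0.3031 x 0.009080 = 0.002752 mol.
Base is in excess by 0.002752 - 0.002147 = 0.0006052 mol in a total volume of 0.04068 L.
[OH^-] = 0.0006052/0.04068 = 0.01488 M, so pOH = 1.83 and pH = 14.00 - 1.83 = 12.17.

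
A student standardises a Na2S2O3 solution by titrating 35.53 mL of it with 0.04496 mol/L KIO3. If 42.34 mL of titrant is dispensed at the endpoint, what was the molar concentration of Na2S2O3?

n(KIO3) = 0.04496 x 0.04234 = 0.001904 mol.
From the balanced equation, 1 mol KIO3 reacts with 6 mol Na2S2O3, so n(Na2S2O3) = 0.001904 x 6/1 = 0.01142 mol.
[Na2S2O3] = 0.01142 / 0.03553 L = 0.321 M.

0.321 M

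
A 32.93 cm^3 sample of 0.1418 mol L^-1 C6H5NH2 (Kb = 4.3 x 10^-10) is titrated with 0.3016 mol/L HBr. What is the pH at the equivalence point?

n(C6H5NH2) = 0.1418 x 0.03293 = 0.004669 mol; V(HBr) at equivalence = 0.004669/0.3016 = 0.01548 L.
At equivalence the base is fully converted to C6H5NH3+; total volume = 0.04841 L, so [C6H5NH3+] = 0.004669/0.04841 = 0.09645 M.
Ka(C6H5NH3+) = Kw/Kb = 1.0e-14 / 4.3 x 10^-10 = 2.33e-5.
[H^+] = sqrt(Ka x [C6H5NH3+]) = sqrt(2.33e-5 x 0.09645) = 0.00150 M.
pH = -log(0.00150) = 2.82.

2.82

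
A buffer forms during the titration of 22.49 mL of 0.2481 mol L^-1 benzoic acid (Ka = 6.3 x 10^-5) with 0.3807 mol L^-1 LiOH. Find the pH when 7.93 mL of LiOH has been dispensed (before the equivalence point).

4.27

Initial n(C6H5COOH) = 0.2481 x 0.02249 = 0.005580 mol.
n(LiOH) added = 0.3807 x 0.007930 = 0.003019 mol, converting that many moles of C6H5COOH to C6H5COO-.
Remaining n(C6H5COOH) = 0.002561 mol; n(C6H5COO-) = 0.003019 mol.
By Henderson-Hasselbalch, pH = pKa + log([A^-]/[HA]) = 4.20 + log(0.003019/0.002561) = 4.20 + (+0.07) = 4.27.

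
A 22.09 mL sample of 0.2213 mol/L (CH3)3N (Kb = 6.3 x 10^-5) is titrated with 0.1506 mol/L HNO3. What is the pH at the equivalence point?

n((CH3)3N) = 0.2213 x 0.02209 = 0.004889 mol; V(HNO3) at equivalence = 0.004889/0.1506 = 0.03246 L.
At equivalence the base is fully converted to (CH3)3NH+; total volume = 0.05455 L, so [(CH3)3NH+] = 0.004889/0.05455 = 0.08961 M.
Ka((CH3)3NH+) = Kw/Kb = 1.0e-14 / 6.3 x 10^-5 = 1.59e-10.
[H^+] = sqrt(Ka x [(CH3)3NH+]) = sqrt(1.59e-10 x 0.08961) = 3.77e-6 M.
pH = -log(3.77e-6) = 5.42.

5.42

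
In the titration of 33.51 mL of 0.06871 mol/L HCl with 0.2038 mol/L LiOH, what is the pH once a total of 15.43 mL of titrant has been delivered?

n(acid) = 0.06871 x 0.03351 = 0.002302 mol; n(LiOH) added = 0.2038 x 0.01543 = 0.003145 mol.
Base is in excess by 0.003145 - 0.002302 = 0.0008422 mol in a total volume of 0.04894 L.
[OH^-] = 0.0008422/0.04894 = 0.01721 M, so pOH = 1.76 and pH = 14.00 - 1.76 = 12.24.

12.24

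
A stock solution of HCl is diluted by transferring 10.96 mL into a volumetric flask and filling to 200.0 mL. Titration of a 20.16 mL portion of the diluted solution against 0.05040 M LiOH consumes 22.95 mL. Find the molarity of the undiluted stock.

n(LiOH) = 0.05040 x 0.02295 = 0.001157 mol.
n(HCl) in the aliquot = 0.001157 mol.
[diluted HCl] = 0.001157 / 0.02016 = 0.05737 M.
Dilution factor = 200.0/10.96 = 18.25, so [stock] = 0.05737 x 18.25 = 1.05 M.

1.05 M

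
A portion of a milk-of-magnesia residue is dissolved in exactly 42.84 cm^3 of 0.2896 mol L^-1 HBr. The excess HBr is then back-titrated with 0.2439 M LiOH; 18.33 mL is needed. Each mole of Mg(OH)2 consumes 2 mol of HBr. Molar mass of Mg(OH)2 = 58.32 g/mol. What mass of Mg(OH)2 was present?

0.231 g

Total n(HBr) added = 0.2896 x 0.04284 = 0.01241 mol.
n(LiOH) used = 0.2439 x 0.01833 = 0.004471 mol, which equals the excess n(HBr).
So n(HBr) consumed by the sample = 0.01241 - 0.004471 = 0.007936 mol.
n(Mg(OH)2) = 0.007936 / 2 = 0.003968 mol.
mass = 0.003968 mol x 58.32 g/mol = 0.231 g.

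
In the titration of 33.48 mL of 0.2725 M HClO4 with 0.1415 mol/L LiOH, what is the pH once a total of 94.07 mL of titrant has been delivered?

n(acid) = 0.2725 x 0.03348 = 0.009123 mol; n(LiOH) added = 0.1415 x 0.09407 = 0.01331 mol.
Base is in excess by 0.01331 - 0.009123 = 0.004188 mol in a total volume of 0.1275 L.
[OH^-] = 0.004188/0.1275 = 0.03283 M, so pOH = 1.48 and pH = 14.00 - 1.48 = 12.52.

12.52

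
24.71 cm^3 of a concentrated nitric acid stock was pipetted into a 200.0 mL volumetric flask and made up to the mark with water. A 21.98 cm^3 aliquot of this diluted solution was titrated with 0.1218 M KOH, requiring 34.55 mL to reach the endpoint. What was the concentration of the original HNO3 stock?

1.55 M

n(KOH) = 0.1218 x 0.03455 = 0.004208 mol.
n(HNO3) in the aliquot = 0.004208 mol.
[diluted HNO3] = 0.004208 / 0.02198 = 0.1915 M.
Dilution factor = 200.0/24.71 = 8.094, so [stock] = 0.1915 x 8.094 = 1.55 M.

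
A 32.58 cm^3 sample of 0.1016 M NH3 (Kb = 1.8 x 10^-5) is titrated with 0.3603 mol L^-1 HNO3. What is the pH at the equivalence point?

5.18

n(NH3) = 0.1016 x 0.03258 = 0.003310 mol; V(HNO3) at equivalence = 0.003310/0.3603 = 0.009187 L.
At equivalence the base is fully converted to NH4+; total volume = 0.04177 L, so [NH4+] = 0.003310/0.04177 = 0.07925 M.
Ka(NH4+) = Kw/Kb = 1.0e-14 / 1.8 x 10^-5 = 5.56e-10.
[H^+] = sqrt(Ka x [NH4+]) = sqrt(5.56e-10 x 0.07925) = 6.64e-6 M.
pH = -log(6.64e-6) = 5.18.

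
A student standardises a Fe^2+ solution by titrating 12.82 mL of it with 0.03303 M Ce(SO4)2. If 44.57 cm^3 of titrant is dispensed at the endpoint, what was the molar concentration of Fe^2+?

0.115 M

n(Ce(SO4)2) = 0.03303 x 0.04457 = 0.001472 mol.
From the balanced equation, 1 mol Ce(SO4)2 reacts with 1 mol Fe^2+, so n(Fe^2+) = 0.001472 x 1/1 = 0.001472 mol.
[Fe^2+] = 0.001472 / 0.01282 L = 0.115 M.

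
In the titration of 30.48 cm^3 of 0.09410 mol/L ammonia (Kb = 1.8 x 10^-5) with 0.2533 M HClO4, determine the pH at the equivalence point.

n(NH3) = 0.09410 x 0.03048 = 0.002868 mol; V(HClO4) at equivalence = 0.002868/0.2533 = 0.01132 L.
At equivalence the base is fully converted to NH4+; total volume = 0.04180 L, so [NH4+] = 0.002868/0.04180 = 0.06861 M.
Ka(NH4+) = Kw/Kb = 1.0e-14 / 1.8 x 10^-5 = 5.56e-10.
[H^+] = sqrt(Ka x [NH4+]) = sqrt(5.56e-10 x 0.06861) = 6.17e-6 M.
pH = -log(6.17e-6) = 5.21.

5.21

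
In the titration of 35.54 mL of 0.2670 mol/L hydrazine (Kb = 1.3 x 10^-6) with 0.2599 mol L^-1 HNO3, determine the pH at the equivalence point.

4.50

n(N2H4) = 0.2670 x 0.03554 = 0.009489 mol; V(HNO3) at equivalence = 0.009489/0.2599 = 0.03651 L.
At equivalence the base is fully converted to N2H5+; total volume = 0.07205 L, so [N2H5+] = 0.009489/0.07205 = 0.1317 M.
Ka(N2H5+) = Kw/Kb = 1.0e-14 / 1.3 x 10^-6 = 7.69e-9.
[H^+] = sqrt(Ka x [N2H5+]) = sqrt(7.69e-9 x 0.1317) = 3.18e-5 M.
pH = -log(3.18e-5) = 4.50.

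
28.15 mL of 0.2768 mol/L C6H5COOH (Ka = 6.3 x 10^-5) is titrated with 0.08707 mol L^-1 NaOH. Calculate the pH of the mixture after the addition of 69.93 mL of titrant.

4.75

Initial n(C6H5COOH) = 0.2768 x 0.02815 = 0.007792 mol.
n(NaOH) added = 0.08707 x 0.06993 = 0.006089 mol, converting that many moles of C6H5COOH to C6H5COO-.
Remaining n(C6H5COOH) = 0.001703 mol; n(C6H5COO-) = 0.006089 mol.
By Henderson-Hasselbalch, pH = pKa + log([A^-]/[HA]) = 4.20 + log(0.006089/0.001703) = 4.20 + (+0.55) = 4.75.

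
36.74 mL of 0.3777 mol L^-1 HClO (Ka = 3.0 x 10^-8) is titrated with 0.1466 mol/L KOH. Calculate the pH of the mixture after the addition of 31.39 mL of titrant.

Initial n(HClO) = 0.3777 x 0.03674 = 0.01388 mol.
n(KOH) added = 0.1466 x 0.03139 = 0.004602 mol, converting that many moles of HClO to ClO-.
Remaining n(HClO) = 0.009275 mol; n(ClO-) = 0.004602 mol.
By Henderson-Hasselbalch, pH = pKa + log([A^-]/[HA]) = 7.52 + log(0.004602/0.009275) = 7.52 + (-0.30) = 7.22.

7.22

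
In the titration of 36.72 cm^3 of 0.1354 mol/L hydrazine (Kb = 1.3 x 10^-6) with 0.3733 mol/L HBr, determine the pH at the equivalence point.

4.56

n(N2H4) = 0.1354 x 0.03672 = 0.004972 mol; V(HBr) at equivalence = 0.004972/0.3733 = 0.01332 L.
At equivalence the base is fully converted to N2H5+; total volume = 0.05004 L, so [N2H5+] = 0.004972/0.05004 = 0.09936 M.
Ka(N2H5+) = Kw/Kb = 1.0e-14 / 1.3 x 10^-6 = 7.69e-9.
[H^+] = sqrt(Ka x [N2H5+]) = sqrt(7.69e-9 x 0.09936) = 2.76e-5 M.
pH = -log(2.76e-5) = 4.56.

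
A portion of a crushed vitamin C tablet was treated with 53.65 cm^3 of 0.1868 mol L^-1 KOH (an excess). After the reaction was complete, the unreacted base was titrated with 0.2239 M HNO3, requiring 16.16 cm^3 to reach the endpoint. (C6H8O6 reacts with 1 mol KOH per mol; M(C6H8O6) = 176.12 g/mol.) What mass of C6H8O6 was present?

1.13 g

Total n(KOH) added = 0.1868 x 0.05365 = 0.01002 mol.
n(HNO3) used = 0.2239 x 0.01616 = 0.003618 mol, which equals the excess n(KOH).
So n(KOH) consumed by the sample = 0.01002 - 0.003618 = 0.006404 mol.
n(C6H8O6) = 0.006404 / 1 = 0.006404 mol.
mass = 0.006404 mol x 176.12 g/mol = 1.13 g.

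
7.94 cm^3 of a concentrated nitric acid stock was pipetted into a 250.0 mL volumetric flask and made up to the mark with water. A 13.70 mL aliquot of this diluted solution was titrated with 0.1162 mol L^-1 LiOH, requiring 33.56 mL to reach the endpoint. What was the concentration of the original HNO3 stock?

n(LiOH) = 0.1162 x 0.03356 = 0.003900 mol.
n(HNO3) in the aliquot = 0.003900 mol.
[diluted HNO3] = 0.003900 / 0.01370 = 0.2846 M.
Dilution factor = 250.0/7.940 = 31.49, so [stock] = 0.2846 x 31.49 = 8.96 M.

8.96 M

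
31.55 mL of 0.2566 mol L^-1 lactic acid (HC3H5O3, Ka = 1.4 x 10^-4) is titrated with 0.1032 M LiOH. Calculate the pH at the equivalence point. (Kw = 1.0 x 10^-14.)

8.36

n(HC3H5O3) = 0.2566 x 0.03155 = 0.008096 mol; V(LiOH) at equivalence = 0.008096/0.1032 = 0.07845 L.
At equivalence all the acid is converted to C3H5O3-; total volume = 0.03155 + 0.07845 = 0.1100 L, so [C3H5O3-] = 0.008096/0.1100 = 0.07360 M.
Kb = Kw/Ka = 1.0e-14 / 1.4 x 10^-4 = 7.14e-11.
[OH^-] = sqrt(Kb x [C3H5O3-]) = sqrt(7.14e-11 x 0.07360) = 2.29e-6 M.
pOH = 5.64, so pH = 14.00 - 5.64 = 8.36.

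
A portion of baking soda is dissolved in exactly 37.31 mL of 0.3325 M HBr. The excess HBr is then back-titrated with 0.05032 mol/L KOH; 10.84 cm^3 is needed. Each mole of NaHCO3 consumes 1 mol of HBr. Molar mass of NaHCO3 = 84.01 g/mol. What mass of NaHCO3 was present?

0.996 g

Total n(HBr) added = 0.3325 x 0.03731 = 0.01241 mol.
n(KOH) used = 0.05032 x 0.01084 = 0.0005455 mol, which equals the excess n(HBr).
So n(HBr) consumed by the sample = 0.01241 - 0.0005455 = 0.01186 mol.
n(NaHCO3) = 0.01186 / 1 = 0.01186 mol.
mass = 0.01186 mol x 84.01 g/mol = 0.996 g.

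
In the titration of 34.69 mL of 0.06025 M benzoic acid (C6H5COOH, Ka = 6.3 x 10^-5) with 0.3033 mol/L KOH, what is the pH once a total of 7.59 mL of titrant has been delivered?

11.70

n(acid) = 0.06025 x 0.03469 = 0.002090 mol; n(KOH) added = 0.3033 x 0.007590 = 0.002302 mol.
Base is in excess by 0.002302 - 0.002090 = 0.0002120 mol in a total volume of 0.04228 L.
[OH^-] = 0.0002120/0.04228 = 0.005014 M, so pOH = 2.30 and pH = 14.00 - 2.30 = 11.70.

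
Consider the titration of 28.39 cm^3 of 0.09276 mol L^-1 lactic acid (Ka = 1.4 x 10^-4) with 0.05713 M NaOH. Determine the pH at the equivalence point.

n(HC3H5O3) = 0.09276 x 0.02839 = 0.002633 mol; V(NaOH) at equivalence = 0.002633/0.05713 = 0.04610 L.
At equivalence all the acid is converted to C3H5O3-; total volume = 0.02839 + 0.04610 = 0.07449 L, so [C3H5O3-] = 0.002633/0.07449 = 0.03536 M.
Kb = Kw/Ka = 1.0e-14 / 1.4 x 10^-4 = 7.14e-11.
[OH^-] = sqrt(Kb x [C3H5O3-]) = sqrt(7.14e-11 x 0.03536) = 1.59e-6 M.
pOH = 5.80, so pH = 14.00 - 5.80 = 8.20.

8.20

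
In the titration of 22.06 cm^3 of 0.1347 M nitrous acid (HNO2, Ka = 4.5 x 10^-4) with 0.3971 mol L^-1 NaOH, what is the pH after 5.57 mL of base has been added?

Initial n(HNO2) = 0.1347 x 0.02206 = 0.002971 mol.
n(NaOH) added = 0.3971 x 0.005570 = 0.002212 mol, converting that many moles of HNO2 to NO2-.
Remaining n(HNO2) = 0.0007596 mol; n(NO2-) = 0.002212 mol.
By Henderson-Hasselbalch, pH = pKa + log([A^-]/[HA]) = 3.35 + log(0.002212/0.0007596) = 3.35 + (+0.46) = 3.81.

3.81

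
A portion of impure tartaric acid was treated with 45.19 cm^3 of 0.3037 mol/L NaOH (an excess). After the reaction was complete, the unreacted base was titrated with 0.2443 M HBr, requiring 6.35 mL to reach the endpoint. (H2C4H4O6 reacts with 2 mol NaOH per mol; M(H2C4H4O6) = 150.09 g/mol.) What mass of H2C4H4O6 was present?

Total n(NaOH) added = 0.3037 x 0.04519 = 0.01372 mol.
n(HBr) used = 0.2443 x 0.006350 = 0.001551 mol, which equals the excess n(NaOH).
So n(NaOH) consumed by the sample = 0.01372 - 0.001551 = 0.01217 mol.
n(H2C4H4O6) = 0.01217 / 2 = 0.006086 mol.
mass = 0.006086 mol x 150.09 g/mol = 0.914 g.

0.914 g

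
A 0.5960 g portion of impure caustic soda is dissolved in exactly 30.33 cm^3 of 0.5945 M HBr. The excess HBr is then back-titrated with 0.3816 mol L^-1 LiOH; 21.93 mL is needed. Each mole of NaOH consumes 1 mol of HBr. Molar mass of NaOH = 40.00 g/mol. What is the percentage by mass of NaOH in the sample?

Total n(HBr) added = 0.5945 x 0.03033 = 0.01803 mol.
n(LiOH) used = 0.3816 x 0.02193 = 0.008368 mol, which equals the excess n(HBr).
So n(HBr) consumed by the sample = 0.01803 - 0.008368 = 0.009663 mol.
n(NaOH) = 0.009663 / 1 = 0.009663 mol.
mass NaOH = 0.009663 x 40.00 = 0.3865 g, so %NaOH = 0.3865/0.5960 x 100 = 64.9%.

64.9%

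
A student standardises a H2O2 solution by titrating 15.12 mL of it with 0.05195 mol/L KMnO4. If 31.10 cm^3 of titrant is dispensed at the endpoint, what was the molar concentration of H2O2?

n(KMnO4) = 0.05195 x 0.03110 = 0.001616 mol.
From the balanced equation, 2 mol KMnO4 reacts with 5 mol H2O2, so n(H2O2) = 0.001616 x 5/2 = 0.004039 mol.
[H2O2] = 0.004039 / 0.01512 L = 0.267 M.

0.267 M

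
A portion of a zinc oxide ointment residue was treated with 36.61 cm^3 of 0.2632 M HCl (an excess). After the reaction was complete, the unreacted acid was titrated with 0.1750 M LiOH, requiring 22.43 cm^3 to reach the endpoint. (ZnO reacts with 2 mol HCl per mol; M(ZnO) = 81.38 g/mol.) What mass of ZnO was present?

Total n(HCl) added = 0.2632 x 0.03661 = 0.009636 mol.
n(LiOH) used = 0.1750 x 0.02243 = 0.003925 mol, which equals the excess n(HCl).
So n(HCl) consumed by the sample = 0.009636 - 0.003925 = 0.005711 mol.
n(ZnO) = 0.005711 / 2 = 0.002855 mol.
mass = 0.002855 mol x 81.38 g/mol = 0.232 g.

0.232 g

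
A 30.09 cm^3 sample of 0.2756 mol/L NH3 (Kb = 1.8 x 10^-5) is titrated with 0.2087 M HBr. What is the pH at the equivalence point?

5.09

n(NH3) = 0.2756 x 0.03009 = 0.008293 mol; V(HBr) at equivalence = 0.008293/0.2087 = 0.03974 L.
At equivalence the base is fully converted to NH4+; total volume = 0.06983 L, so [NH4+] = 0.008293/0.06983 = 0.1188 M.
Ka(NH4+) = Kw/Kb = 1.0e-14 / 1.8 x 10^-5 = 5.56e-10.
[H^+] = sqrt(Ka x [NH4+]) = sqrt(5.56e-10 x 0.1188) = 8.12e-6 M.
pH = -log(8.12e-6) = 5.09.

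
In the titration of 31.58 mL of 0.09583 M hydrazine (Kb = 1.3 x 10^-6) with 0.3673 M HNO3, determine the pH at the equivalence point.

4.62

n(N2H4) = 0.09583 x 0.03158 = 0.003026 mol; V(HNO3) at equivalence = 0.003026/0.3673 = 0.008239 L.
At equivalence the base is fully converted to N2H5+; total volume = 0.03982 L, so [N2H5+] = 0.003026/0.03982 = 0.07600 M.
Ka(N2H5+) = Kw/Kb = 1.0e-14 / 1.3 x 10^-6 = 7.69e-9.
[H^+] = sqrt(Ka x [N2H5+]) = sqrt(7.69e-9 x 0.07600) = 2.42e-5 M.
pH = -log(2.42e-5) = 4.62.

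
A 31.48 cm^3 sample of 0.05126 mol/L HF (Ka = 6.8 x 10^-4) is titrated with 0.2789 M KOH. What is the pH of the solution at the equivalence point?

n(HF) = 0.05126 x 0.03148 = 0.001614 mol; V(KOH) at equivalence = 0.001614/0.2789 = 0.005786 L.
At equivalence all the acid is converted to F-; total volume = 0.03148 + 0.005786 = 0.03727 L, so [F-] = 0.001614/0.03727 = 0.04330 M.
Kb = Kw/Ka = 1.0e-14 / 6.8 x 10^-4 = 1.47e-11.
[OH^-] = sqrt(Kb x [F-]) = sqrt(1.47e-11 x 0.04330) = 7.98e-7 M.
pOH = 6.10, so pH = 14.00 - 6.10 = 7.90.

7.90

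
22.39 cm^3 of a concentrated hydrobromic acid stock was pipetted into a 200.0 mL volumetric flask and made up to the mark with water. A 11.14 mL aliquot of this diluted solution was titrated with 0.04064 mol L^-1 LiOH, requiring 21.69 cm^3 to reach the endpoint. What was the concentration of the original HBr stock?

0.707 M

n(LiOH) = 0.04064 x 0.02169 = 0.0008815 mol.
n(HBr) in the aliquot = 0.0008815 mol.
[diluted HBr] = 0.0008815 / 0.01114 = 0.07913 M.
Dilution factor = 200.0/22.39 = 8.933, so [stock] = 0.07913 x 8.933 = 0.707 M.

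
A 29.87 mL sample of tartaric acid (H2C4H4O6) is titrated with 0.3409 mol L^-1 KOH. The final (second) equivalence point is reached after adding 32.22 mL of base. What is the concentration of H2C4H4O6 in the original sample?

n(KOH) = 0.3409 x 0.03222 = 0.01098 mol.
At the final (second) equivalence point, 2 mol OH^- react per mol H2C4H4O6, so n(H2C4H4O6) = 0.01098 / 2 = 0.005492 mol.
[H2C4H4O6] = 0.005492 / 0.02987 L = 0.184 M.

0.184 M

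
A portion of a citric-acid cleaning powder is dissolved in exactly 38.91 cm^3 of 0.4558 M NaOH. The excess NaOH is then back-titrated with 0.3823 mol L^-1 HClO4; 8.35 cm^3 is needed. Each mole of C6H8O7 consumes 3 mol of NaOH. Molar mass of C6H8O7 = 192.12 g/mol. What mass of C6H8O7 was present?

0.931 g

Total n(NaOH) added = 0.4558 x 0.03891 = 0.01774 mol.
n(HClO4) used = 0.3823 x 0.008350 = 0.003192 mol, which equals the excess n(NaOH).
So n(NaOH) consumed by the sample = 0.01774 - 0.003192 = 0.01454 mol.
n(C6H8O7) = 0.01454 / 3 = 0.004848 mol.
mass = 0.004848 mol x 192.12 g/mol = 0.931 g.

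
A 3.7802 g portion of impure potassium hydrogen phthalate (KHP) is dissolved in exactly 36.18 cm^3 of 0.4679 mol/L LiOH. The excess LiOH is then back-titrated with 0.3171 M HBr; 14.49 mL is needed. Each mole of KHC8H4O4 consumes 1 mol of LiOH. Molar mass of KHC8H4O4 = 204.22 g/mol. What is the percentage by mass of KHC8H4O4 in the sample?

66.6%

Total n(LiOH) added = 0.4679 x 0.03618 = 0.01693 mol.
n(HBr) used = 0.3171 x 0.01449 = 0.004595 mol, which equals the excess n(LiOH).
So n(LiOH) consumed by the sample = 0.01693 - 0.004595 = 0.01233 mol.
n(KHC8H4O4) = 0.01233 / 1 = 0.01233 mol.
mass KHC8H4O4 = 0.01233 x 204.22 = 2.519 g, so %KHC8H4O4 = 2.519/3.7802 x 100 = 66.6%.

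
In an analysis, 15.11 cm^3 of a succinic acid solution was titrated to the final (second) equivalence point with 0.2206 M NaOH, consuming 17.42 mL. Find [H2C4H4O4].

0.127 M

n(NaOH) = 0.2206 x 0.01742 = 0.003843 mol.
At the final (second) equivalence point, 2 mol OH^- react per mol H2C4H4O4, so n(H2C4H4O4) = 0.003843 / 2 = 0.001921 mol.
[H2C4H4O4] = 0.001921 / 0.01511 L = 0.127 M.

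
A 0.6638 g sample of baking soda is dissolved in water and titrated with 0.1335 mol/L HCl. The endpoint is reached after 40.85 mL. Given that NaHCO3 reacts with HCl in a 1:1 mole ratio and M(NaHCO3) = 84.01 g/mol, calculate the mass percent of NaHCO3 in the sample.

n(HCl) = 0.1335 x 0.04085 = 0.005453 mol.
n(NaHCO3) = 0.005453 / 1 = 0.005453 mol.
mass of NaHCO3 = 0.005453 x 84.01 = 0.4581 g.
% purity = 0.4581 / 0.6638 x 100 = 69.0%.

69.0%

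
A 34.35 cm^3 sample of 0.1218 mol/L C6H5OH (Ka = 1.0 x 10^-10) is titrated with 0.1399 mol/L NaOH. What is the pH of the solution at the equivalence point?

11.41

n(C6H5OH) = 0.1218 x 0.03435 = 0.004184 mol; V(NaOH) at equivalence = 0.004184/0.1399 = 0.02991 L.
At equivalence all the acid is converted to C6H5O-; total volume = 0.03435 + 0.02991 = 0.06426 L, so [C6H5O-] = 0.004184/0.06426 = 0.06511 M.
Kb = Kw/Ka = 1.0e-14 / 1.0 x 10^-10 = 0.000100.
[OH^-] = sqrt(Kb x [C6H5O-]) = sqrt(0.000100 x 0.06511) = 0.00255 M.
pOH = 2.59, so pH = 14.00 - 2.59 = 11.41.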